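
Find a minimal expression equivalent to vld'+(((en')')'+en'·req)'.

vld'+en

vld'+(((en')')'+en'·req)'
= vld'+(en'+en'·req)'   (double negation)
= vld'+(en')'   (absorption)
= vld'+en   (double negation)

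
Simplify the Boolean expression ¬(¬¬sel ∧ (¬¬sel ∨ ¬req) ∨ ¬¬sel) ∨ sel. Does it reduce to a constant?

True

¬(¬¬sel ∧ (¬¬sel ∨ ¬req) ∨ ¬¬sel) ∨ sel
= ¬(¬¬sel ∨ ¬¬sel) ∨ sel   [absorption]
= ¬sel ∧ ¬sel ∨ sel   [De Morgan]
= ¬sel ∨ sel   [idempotence]
= True   [complement]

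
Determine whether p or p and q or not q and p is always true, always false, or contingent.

contingent

p or p and q or not q and p
= p or p   (distribution)
= p   (idempotence)
This depends on p, so it is not a constant.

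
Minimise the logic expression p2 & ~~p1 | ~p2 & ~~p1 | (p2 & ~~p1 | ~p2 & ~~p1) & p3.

p1

p2 & ~~p1 | ~p2 & ~~p1 | (p2 & ~~p1 | ~p2 & ~~p1) & p3
= p2 & ~~p1 | ~p2 & ~~p1   — absorption
= ~~p1   — distribution
= p1   — double negation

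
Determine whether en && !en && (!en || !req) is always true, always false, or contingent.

always false

en && !en && (!en || !req)
= en && !en   — absorption
= false   — complement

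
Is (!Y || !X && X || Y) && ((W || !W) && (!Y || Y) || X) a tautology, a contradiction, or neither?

(!Y || !X && X || Y) && ((W || !W) && (!Y || Y) || X)
= (!Y || !X && X || Y) && (!Y || Y || X)   [complement / identity]
= (!Y || Y) && (!Y || Y || X)   [complement / identity]
= !Y || Y   [absorption]
= true   [complement]

tautology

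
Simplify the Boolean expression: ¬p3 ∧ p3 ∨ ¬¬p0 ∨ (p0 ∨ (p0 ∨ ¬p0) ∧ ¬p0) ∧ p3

¬p3 ∧ p3 ∨ ¬¬p0 ∨ (p0 ∨ (p0 ∨ ¬p0) ∧ ¬p0) ∧ p3
= ¬p3 ∧ p3 ∨ p0 ∨ (p0 ∨ (p0 ∨ ¬p0) ∧ ¬p0) ∧ p3   [double negation]
= ¬p3 ∧ p3 ∨ p0 ∨ (p0 ∨ ¬p0) ∧ p3   [complement / identity]
= p0 ∨ (p0 ∨ ¬p0) ∧ p3   [complement / identity]
= p0 ∨ p3   [complement / identity]

p0 ∨ p3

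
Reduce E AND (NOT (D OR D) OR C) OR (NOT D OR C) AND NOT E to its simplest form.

NOT D OR C

E AND (NOT (D OR D) OR C) OR (NOT D OR C) AND NOT E
= E AND (NOT D OR C) OR (NOT D OR C) AND NOT E
= NOT D OR C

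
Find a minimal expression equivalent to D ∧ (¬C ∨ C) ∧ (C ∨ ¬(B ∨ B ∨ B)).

D ∧ (C ∨ ¬B)

D ∧ (¬C ∨ C) ∧ (C ∨ ¬(B ∨ B ∨ B))
= D ∧ (C ∨ ¬(B ∨ B ∨ B))   [complement / identity]
= D ∧ (C ∨ ¬(B ∨ B))   [idempotence]
= D ∧ (C ∨ ¬B)   [idempotence]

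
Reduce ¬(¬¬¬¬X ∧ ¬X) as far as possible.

True

¬(¬¬¬¬X ∧ ¬X)
= ¬(¬¬X ∧ ¬X)   — double negation
= ¬X ∨ X   — De Morgan
= True   — complement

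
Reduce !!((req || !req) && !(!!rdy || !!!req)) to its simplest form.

!!((req || !req) && !(!!rdy || !!!req))
= (req || !req) && !(!!rdy || !!!req)   (double negation)
= !(!!rdy || !!!req)   (complement / identity)
= !(!!rdy || !req)   (double negation)
= !rdy && req   (De Morgan)

!rdy && req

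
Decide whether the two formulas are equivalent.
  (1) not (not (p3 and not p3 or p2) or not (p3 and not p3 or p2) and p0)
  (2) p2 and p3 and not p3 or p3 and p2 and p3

E1: not (not (p3 and not p3 or p2) or not (p3 and not p3 or p2) and p0)
    = not not (p3 and not p3 or p2)   (absorption)
    = not not p2   (complement / identity)
    = p2   (double negation)
E2: p2 and p3 and not p3 or p3 and p2 and p3
    = p2 and p3   (distribution)
These differ: at p0=0, p2=1, p3=0, E1 = 1 but E2 = 0.

No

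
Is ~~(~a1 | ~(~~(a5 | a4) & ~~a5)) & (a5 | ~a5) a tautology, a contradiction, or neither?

~~(~a1 | ~(~~(a5 | a4) & ~~a5)) & (a5 | ~a5)
= ~~(~a1 | ~((a5 | a4) & ~~a5)) & (a5 | ~a5)   — double negation
= ~~(~a1 | ~((a5 | a4) & a5)) & (a5 | ~a5)   — double negation
= ~~(~a1 | ~((a5 | a4) & a5))   — complement / identity
= ~a1 | ~((a5 | a4) & a5)   — double negation
= ~a1 | ~a5   — absorption
This depends on a1, a5, so it is not a constant.

neither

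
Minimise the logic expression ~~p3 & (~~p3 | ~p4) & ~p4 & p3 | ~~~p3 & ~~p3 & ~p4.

p3 & ~p4

~~p3 & (~~p3 | ~p4) & ~p4 & p3 | ~~~p3 & ~~p3 & ~p4
= ~~p3 & (~~p3 | ~p4) & ~p4 & p3 | ~p3 & ~~p3 & ~p4   [double negation]
= ~~p3 & ~p4 & p3 | ~p3 & ~~p3 & ~p4   [absorption]
= ~~p3 & ~p4   [distribution]
= p3 & ~p4   [double negation]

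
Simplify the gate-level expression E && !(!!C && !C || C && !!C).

E && !C

E && !(!!C && !C || C && !!C)
= E && !!!C
= E && !C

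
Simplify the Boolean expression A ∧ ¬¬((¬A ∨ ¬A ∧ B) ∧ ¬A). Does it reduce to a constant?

A ∧ ¬¬((¬A ∨ ¬A ∧ B) ∧ ¬A)
= A ∧ ¬¬(¬A ∧ ¬A)
= A ∧ ¬¬¬A
= A ∧ ¬A
= False

False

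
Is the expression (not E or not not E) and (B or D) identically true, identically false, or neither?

(not E or not not E) and (B or D)
= (not E or E) and (B or D)
= B or D
This depends on B, D, so it is not a constant.

neither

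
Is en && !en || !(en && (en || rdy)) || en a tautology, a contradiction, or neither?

tautology

en && !en || !(en && (en || rdy)) || en
= en && !en || !en || en   (absorption)
= !en || en   (complement / identity)
= true   (complement)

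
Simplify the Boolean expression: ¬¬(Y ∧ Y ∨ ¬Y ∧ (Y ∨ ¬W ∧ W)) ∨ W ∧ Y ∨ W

Y ∨ W

¬¬(Y ∧ Y ∨ ¬Y ∧ (Y ∨ ¬W ∧ W)) ∨ W ∧ Y ∨ W
= Y ∧ Y ∨ ¬Y ∧ (Y ∨ ¬W ∧ W) ∨ W ∧ Y ∨ W   — double negation
= Y ∧ Y ∨ ¬Y ∧ (Y ∨ ¬W ∧ W) ∨ W   — absorption
= Y ∧ Y ∨ ¬Y ∧ Y ∨ W   — complement / identity
= Y ∨ W   — distribution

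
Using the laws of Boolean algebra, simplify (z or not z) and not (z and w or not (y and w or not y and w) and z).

(z or not z) and not (z and w or not (y and w or not y and w) and z)
= not (z and w or not (y and w or not y and w) and z)   (complement / identity)
= not (z and w or not w and z)   (distribution)
= not z   (distribution)

not z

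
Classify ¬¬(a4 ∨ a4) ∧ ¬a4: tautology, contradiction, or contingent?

contradiction

¬¬(a4 ∨ a4) ∧ ¬a4
= ¬¬a4 ∧ ¬a4   [idempotence]
= a4 ∧ ¬a4   [double negation]
= False   [complement]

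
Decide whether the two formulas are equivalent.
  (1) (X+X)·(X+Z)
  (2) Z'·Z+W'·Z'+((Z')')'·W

No

E1: (X+X)·(X+Z)
    = X+X·Z   [distribution]
    = X   [absorption]
E2: Z'·Z+W'·Z'+((Z')')'·W
    = Z'·Z+W'·Z'+Z'·W   [double negation]
    = Z'·Z+Z'   [distribution]
    = Z'   [complement / identity]
These differ: at W=0, X=0, Z=0, E1 = 0 but E2 = 1.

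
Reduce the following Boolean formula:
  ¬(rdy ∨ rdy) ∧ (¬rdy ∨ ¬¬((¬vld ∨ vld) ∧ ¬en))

¬rdy

¬(rdy ∨ rdy) ∧ (¬rdy ∨ ¬¬((¬vld ∨ vld) ∧ ¬en))
= ¬(rdy ∨ rdy) ∧ (¬rdy ∨ ¬¬¬en)   [complement / identity]
= ¬rdy ∧ (¬rdy ∨ ¬¬¬en)   [idempotence]
= ¬rdy ∧ (¬rdy ∨ ¬en)   [double negation]
= ¬rdy   [absorption]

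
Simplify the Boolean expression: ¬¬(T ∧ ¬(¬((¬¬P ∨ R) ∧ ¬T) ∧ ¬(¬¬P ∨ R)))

T ∧ (P ∨ R)

¬¬(T ∧ ¬(¬((¬¬P ∨ R) ∧ ¬T) ∧ ¬(¬¬P ∨ R)))
= ¬¬(T ∧ ((¬¬P ∨ R) ∧ ¬T ∨ ¬¬P ∨ R))
= ¬¬(T ∧ (¬¬P ∨ R))
= T ∧ (¬¬P ∨ R)
= T ∧ (P ∨ R)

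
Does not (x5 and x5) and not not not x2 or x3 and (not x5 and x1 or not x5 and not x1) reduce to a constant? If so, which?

not (x5 and x5) and not not not x2 or x3 and (not x5 and x1 or not x5 and not x1)
= not (x5 and x5) and not not not x2 or x3 and not x5   — distribution
= not x5 and not not not x2 or x3 and not x5   — idempotence
= not x5 and not x2 or x3 and not x5   — double negation
= not x5 and (not x2 or x3)   — distribution
This depends on x2, x3, x5, so it is not a constant.

no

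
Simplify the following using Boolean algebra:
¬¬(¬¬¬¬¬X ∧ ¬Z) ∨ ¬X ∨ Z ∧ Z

¬X ∨ Z

¬¬(¬¬¬¬¬X ∧ ¬Z) ∨ ¬X ∨ Z ∧ Z
= ¬¬(¬¬¬¬¬X ∧ ¬Z) ∨ ¬X ∨ Z   (idempotence)
= ¬¬¬¬¬X ∧ ¬Z ∨ ¬X ∨ Z   (double negation)
= ¬¬¬X ∧ ¬Z ∨ ¬X ∨ Z   (double negation)
= ¬X ∧ ¬Z ∨ ¬X ∨ Z   (double negation)
= ¬X ∨ Z   (absorption)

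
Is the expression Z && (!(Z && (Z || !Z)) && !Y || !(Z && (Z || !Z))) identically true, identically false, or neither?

identically false

Z && (!(Z && (Z || !Z)) && !Y || !(Z && (Z || !Z)))
= Z && !(Z && (Z || !Z))   [absorption]
= Z && !Z   [complement / identity]
= false   [complement]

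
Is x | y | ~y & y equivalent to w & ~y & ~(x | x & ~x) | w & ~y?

E1: x | y | ~y & y
    = x | y   — complement / identity
E2: w & ~y & ~(x | x & ~x) | w & ~y
    = w & ~y & ~x | w & ~y   — complement / identity
    = w & ~y   — absorption
These differ: at w=0, x=1, y=1, E1 = 1 but E2 = 0.

No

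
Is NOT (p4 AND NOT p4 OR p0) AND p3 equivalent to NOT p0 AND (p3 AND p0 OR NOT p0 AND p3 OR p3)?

Yes

E1: NOT (p4 AND NOT p4 OR p0) AND p3
    = NOT p0 AND p3
E2: NOT p0 AND (p3 AND p0 OR NOT p0 AND p3 OR p3)
    = NOT p0 AND (p3 OR p3)
    = NOT p0 AND p3
Both reduce to NOT p0 AND p3, so they are equivalent.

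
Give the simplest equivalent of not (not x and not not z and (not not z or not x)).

not (not x and not not z and (not not z or not x))
= not (not x and not not z)
= x or not z

x or not z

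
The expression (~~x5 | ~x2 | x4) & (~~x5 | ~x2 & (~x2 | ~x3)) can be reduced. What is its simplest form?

x5 | ~x2

(~~x5 | ~x2 | x4) & (~~x5 | ~x2 & (~x2 | ~x3))
= (~~x5 | ~x2 | x4) & (~~x5 | ~x2)   — absorption
= ~~x5 | ~x2   — absorption
= x5 | ~x2   — double negation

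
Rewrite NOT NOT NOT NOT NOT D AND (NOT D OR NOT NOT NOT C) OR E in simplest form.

NOT D OR E

NOT NOT NOT NOT NOT D AND (NOT D OR NOT NOT NOT C) OR E
= NOT NOT NOT D AND (NOT D OR NOT NOT NOT C) OR E
= NOT D AND (NOT D OR NOT NOT NOT C) OR E
= NOT D AND (NOT D OR NOT C) OR E
= NOT D OR E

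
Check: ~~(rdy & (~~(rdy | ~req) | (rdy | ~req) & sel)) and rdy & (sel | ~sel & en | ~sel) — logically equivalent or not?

Yes

E1: ~~(rdy & (~~(rdy | ~req) | (rdy | ~req) & sel))
    = ~~(rdy & (rdy | ~req | (rdy | ~req) & sel))
    = ~~(rdy & (rdy | ~req))
    = ~~rdy
    = rdy
E2: rdy & (sel | ~sel & en | ~sel)
    = rdy & (sel | ~sel)
    = rdy
Both reduce to rdy, so they are equivalent.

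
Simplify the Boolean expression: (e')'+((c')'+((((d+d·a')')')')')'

(e')'+((c')'+((((d+d·a')')')')')'
= (e')'+((c')'+(((d')')')')'   — absorption
= (e')'+((c')'+(d')')'   — double negation
= e+((c')'+(d')')'   — double negation
= e+c'·d'   — De Morgan

e+c'·d'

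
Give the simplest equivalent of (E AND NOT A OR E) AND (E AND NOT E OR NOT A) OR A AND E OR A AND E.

(E AND NOT A OR E) AND (E AND NOT E OR NOT A) OR A AND E OR A AND E
= E AND (E AND NOT E OR NOT A) OR A AND E OR A AND E
= E AND NOT A OR A AND E OR A AND E
= E AND NOT A OR A AND E
= E

E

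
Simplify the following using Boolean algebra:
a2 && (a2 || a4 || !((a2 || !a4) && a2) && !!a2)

a2 && (a2 || a4 || !((a2 || !a4) && a2) && !!a2)
= a2 && (a2 || a4 || !((a2 || !a4) && a2) && a2)   [double negation]
= a2 && (a2 || a4 || !a2 && a2)   [absorption]
= a2 && (a2 || a4)   [complement / identity]
= a2   [absorption]

a2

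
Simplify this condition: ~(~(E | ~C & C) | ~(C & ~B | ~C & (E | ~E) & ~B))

~(~(E | ~C & C) | ~(C & ~B | ~C & (E | ~E) & ~B))
= ~(~(E | ~C & C) | ~(C & ~B | ~C & ~B))
= ~(~(E | ~C & C) | ~~B)
= ~(~E | ~~B)
= E & ~B

E & ~B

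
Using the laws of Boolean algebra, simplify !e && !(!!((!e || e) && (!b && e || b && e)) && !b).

!e && !(!!((!e || e) && (!b && e || b && e)) && !b)
= !e && !(!!(!b && e || b && e) && !b)   — complement / identity
= !e && !(!!e && !b)   — distribution
= !e && (!e || b)   — De Morgan
= !e   — absorption

!e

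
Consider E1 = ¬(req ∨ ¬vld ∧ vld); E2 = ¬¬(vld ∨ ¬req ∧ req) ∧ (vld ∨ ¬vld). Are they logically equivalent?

No

E1: ¬(req ∨ ¬vld ∧ vld)
    = ¬req   [complement / identity]
E2: ¬¬(vld ∨ ¬req ∧ req) ∧ (vld ∨ ¬vld)
    = ¬¬(vld ∨ ¬req ∧ req)   [complement / identity]
    = ¬¬vld   [complement / identity]
    = vld   [double negation]
These differ: at req=0, vld=0, E1 = 1 but E2 = 0.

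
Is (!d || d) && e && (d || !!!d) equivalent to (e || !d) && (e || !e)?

No

E1: (!d || d) && e && (d || !!!d)
    = (!d || d) && e && (d || !d)
    = (!d || d) && e
    = e
E2: (e || !d) && (e || !e)
    = e || !d
These differ: at d=0, e=0, E1 = 0 but E2 = 1.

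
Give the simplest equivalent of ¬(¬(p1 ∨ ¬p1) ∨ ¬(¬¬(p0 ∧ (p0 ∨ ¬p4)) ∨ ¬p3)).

p0 ∨ ¬p3

¬(¬(p1 ∨ ¬p1) ∨ ¬(¬¬(p0 ∧ (p0 ∨ ¬p4)) ∨ ¬p3))
= ¬(¬(p1 ∨ ¬p1) ∨ ¬(¬¬p0 ∨ ¬p3))
= (p1 ∨ ¬p1) ∧ (¬¬p0 ∨ ¬p3)
= (p1 ∨ ¬p1) ∧ (p0 ∨ ¬p3)
= p0 ∨ ¬p3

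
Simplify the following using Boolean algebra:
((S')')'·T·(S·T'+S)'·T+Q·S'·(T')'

((S')')'·T·(S·T'+S)'·T+Q·S'·(T')'
= ((S')')'·T·(S·T'+S)'·T+Q·S'·T   — double negation
= S'·T·(S·T'+S)'·T+Q·S'·T   — double negation
= ((S·T'+S)'·T+Q)·S'·T   — distribution
= (S'·T+Q)·S'·T   — absorption
= S'·T   — absorption

S'·T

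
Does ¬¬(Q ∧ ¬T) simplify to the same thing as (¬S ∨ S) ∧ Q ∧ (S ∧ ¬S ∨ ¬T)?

Yes

E1: ¬¬(Q ∧ ¬T)
    = Q ∧ ¬T
E2: (¬S ∨ S) ∧ Q ∧ (S ∧ ¬S ∨ ¬T)
    = Q ∧ (S ∧ ¬S ∨ ¬T)
    = Q ∧ ¬T
Both reduce to Q ∧ ¬T, so they are equivalent.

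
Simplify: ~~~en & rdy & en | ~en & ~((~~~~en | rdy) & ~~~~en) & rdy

~~~en & rdy & en | ~en & ~((~~~~en | rdy) & ~~~~en) & rdy
= ~~~en & rdy & en | ~en & ~~~~~en & rdy
= ~~~en & rdy & en | ~en & ~~~en & rdy
= ~~~en & rdy
= ~en & rdy

~en & rdy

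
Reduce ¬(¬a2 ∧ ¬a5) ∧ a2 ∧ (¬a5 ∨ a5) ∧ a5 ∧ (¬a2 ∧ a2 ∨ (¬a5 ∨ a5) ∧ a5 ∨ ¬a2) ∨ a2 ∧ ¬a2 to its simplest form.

a2 ∧ a5

¬(¬a2 ∧ ¬a5) ∧ a2 ∧ (¬a5 ∨ a5) ∧ a5 ∧ (¬a2 ∧ a2 ∨ (¬a5 ∨ a5) ∧ a5 ∨ ¬a2) ∨ a2 ∧ ¬a2
= ¬(¬a2 ∧ ¬a5) ∧ a2 ∧ (¬a5 ∨ a5) ∧ a5 ∧ ((¬a5 ∨ a5) ∧ a5 ∨ ¬a2) ∨ a2 ∧ ¬a2   [complement / identity]
= (a2 ∨ a5) ∧ a2 ∧ (¬a5 ∨ a5) ∧ a5 ∧ ((¬a5 ∨ a5) ∧ a5 ∨ ¬a2) ∨ a2 ∧ ¬a2   [De Morgan]
= (a2 ∨ a5) ∧ a2 ∧ (¬a5 ∨ a5) ∧ a5 ∧ ((¬a5 ∨ a5) ∧ a5 ∨ ¬a2)   [complement / identity]
= (a2 ∨ a5) ∧ a2 ∧ (¬a5 ∨ a5) ∧ a5   [absorption]
= (a2 ∨ a5) ∧ a2 ∧ a5   [complement / identity]
= a2 ∧ a5   [absorption]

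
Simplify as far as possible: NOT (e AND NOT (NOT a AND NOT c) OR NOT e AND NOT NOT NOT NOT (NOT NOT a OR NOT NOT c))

NOT a AND NOT c

NOT (e AND NOT (NOT a AND NOT c) OR NOT e AND NOT NOT NOT NOT (NOT NOT a OR NOT NOT c))
= NOT (e AND NOT (NOT a AND NOT c) OR NOT e AND NOT NOT (NOT NOT a OR NOT NOT c))   (double negation)
= NOT (e AND NOT (NOT a AND NOT c) OR NOT e AND NOT (NOT a AND NOT c))   (De Morgan)
= NOT NOT (NOT a AND NOT c)   (distribution)
= NOT a AND NOT c   (double negation)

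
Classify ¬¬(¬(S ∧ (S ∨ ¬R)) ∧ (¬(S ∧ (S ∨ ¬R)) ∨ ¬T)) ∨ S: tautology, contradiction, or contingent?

¬¬(¬(S ∧ (S ∨ ¬R)) ∧ (¬(S ∧ (S ∨ ¬R)) ∨ ¬T)) ∨ S
= ¬¬¬(S ∧ (S ∨ ¬R)) ∨ S   — absorption
= ¬(S ∧ (S ∨ ¬R)) ∨ S   — double negation
= ¬S ∨ S   — absorption
= True   — complement

tautology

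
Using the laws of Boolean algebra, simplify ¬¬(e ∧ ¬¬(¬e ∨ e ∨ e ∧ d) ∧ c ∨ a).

e ∧ c ∨ a

¬¬(e ∧ ¬¬(¬e ∨ e ∨ e ∧ d) ∧ c ∨ a)
= ¬¬(e ∧ (¬e ∨ e ∨ e ∧ d) ∧ c ∨ a)
= e ∧ (¬e ∨ e ∨ e ∧ d) ∧ c ∨ a
= e ∧ (¬e ∨ e) ∧ c ∨ a
= e ∧ c ∨ a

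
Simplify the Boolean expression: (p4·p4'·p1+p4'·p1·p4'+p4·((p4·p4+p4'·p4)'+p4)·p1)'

(p4·p4'·p1+p4'·p1·p4'+p4·((p4·p4+p4'·p4)'+p4)·p1)'
= (p4·p4'·p1+p4'·p1·p4'+p4·(p4'+p4)·p1)'   — distribution
= (p4'·p1+p4·(p4'+p4)·p1)'   — distribution
= (p4'·p1+p4·p1)'   — complement / identity
= p1'   — distribution

p1'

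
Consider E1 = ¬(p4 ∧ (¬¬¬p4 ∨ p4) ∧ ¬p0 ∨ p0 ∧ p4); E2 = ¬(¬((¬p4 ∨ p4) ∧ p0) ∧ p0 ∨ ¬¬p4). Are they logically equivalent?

E1: ¬(p4 ∧ (¬¬¬p4 ∨ p4) ∧ ¬p0 ∨ p0 ∧ p4)
    = ¬(p4 ∧ (¬p4 ∨ p4) ∧ ¬p0 ∨ p0 ∧ p4)
    = ¬(p4 ∧ ¬p0 ∨ p0 ∧ p4)
    = ¬p4
E2: ¬(¬((¬p4 ∨ p4) ∧ p0) ∧ p0 ∨ ¬¬p4)
    = ¬(¬p0 ∧ p0 ∨ ¬¬p4)
    = ¬¬¬p4
    = ¬p4
Both reduce to ¬p4, so they are equivalent.

Yes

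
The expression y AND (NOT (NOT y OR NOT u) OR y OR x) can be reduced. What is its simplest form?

y

y AND (NOT (NOT y OR NOT u) OR y OR x)
= y AND (y AND u OR y OR x)   (De Morgan)
= y AND (y OR x)   (absorption)
= y   (absorption)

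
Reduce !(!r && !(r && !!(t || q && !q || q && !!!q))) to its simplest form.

!(!r && !(r && !!(t || q && !q || q && !!!q)))
= !(!r && !(r && !!(t || q && !q || q && !q)))   [double negation]
= r || r && !!(t || q && !q || q && !q)   [De Morgan]
= r || r && !!(t || q && !q)   [complement / identity]
= r || r && !!t   [complement / identity]
= r || r && t   [double negation]
= r   [absorption]

r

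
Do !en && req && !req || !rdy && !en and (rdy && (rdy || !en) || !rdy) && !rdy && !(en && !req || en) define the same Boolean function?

E1: !en && req && !req || !rdy && !en
    = (req && !req || !rdy) && !en   — distribution
    = !rdy && !en   — complement / identity
E2: (rdy && (rdy || !en) || !rdy) && !rdy && !(en && !req || en)
    = (rdy || !rdy) && !rdy && !(en && !req || en)   — absorption
    = !rdy && !(en && !req || en)   — complement / identity
    = !rdy && !en   — absorption
Both reduce to !rdy && !en, so they are equivalent.

Yes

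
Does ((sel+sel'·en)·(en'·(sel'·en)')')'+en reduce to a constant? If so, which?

yes, True

((sel+sel'·en)·(en'·(sel'·en)')')'+en
= ((sel+sel'·en)·(en+sel'·en))'+en
= (sel'·en+sel·en)'+en
= en'+en
= 1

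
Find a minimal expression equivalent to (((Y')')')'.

Y

(((Y')')')'
= (Y')'   (double negation)
= Y   (double negation)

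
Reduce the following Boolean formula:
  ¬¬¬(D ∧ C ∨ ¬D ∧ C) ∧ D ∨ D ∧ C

¬¬¬(D ∧ C ∨ ¬D ∧ C) ∧ D ∨ D ∧ C
= ¬¬¬C ∧ D ∨ D ∧ C
= ¬C ∧ D ∨ D ∧ C
= D

D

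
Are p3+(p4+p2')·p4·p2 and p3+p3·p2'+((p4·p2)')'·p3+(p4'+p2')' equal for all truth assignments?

Yes

E1: p3+(p4+p2')·p4·p2
    = p3+p4·p2   — absorption
E2: p3+p3·p2'+((p4·p2)')'·p3+(p4'+p2')'
    = p3+((p4·p2)')'·p3+(p4'+p2')'   — absorption
    = p3+p4·p2·p3+(p4'+p2')'   — double negation
    = p3+p4·p2·p3+p4·p2   — De Morgan
    = p3+p4·p2   — absorption
Both reduce to p3+p4·p2, so they are equivalent.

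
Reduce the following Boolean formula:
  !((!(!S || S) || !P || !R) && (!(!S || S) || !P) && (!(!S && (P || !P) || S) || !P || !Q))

!((!(!S || S) || !P || !R) && (!(!S || S) || !P) && (!(!S && (P || !P) || S) || !P || !Q))
= !((!(!S || S) || !P) && (!(!S && (P || !P) || S) || !P || !Q))   — absorption
= !((!(!S || S) || !P) && (!(!S || S) || !P || !Q))   — complement / identity
= !(!(!S || S) || !P)   — absorption
= (!S || S) && P   — De Morgan
= P   — complement / identity

P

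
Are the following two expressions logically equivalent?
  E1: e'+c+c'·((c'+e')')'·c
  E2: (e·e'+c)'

E1: e'+c+c'·((c'+e')')'·c
    = e'+c+c'·(c'+e')·c   — double negation
    = e'+c+c'·c   — absorption
    = e'+c   — complement / identity
E2: (e·e'+c)'
    = c'   — complement / identity
These differ: at c=1, e=1, E1 = 1 but E2 = 0.

No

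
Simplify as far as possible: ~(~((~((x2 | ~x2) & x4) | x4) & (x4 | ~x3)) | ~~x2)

(x4 | ~x3) & ~x2

~(~((~((x2 | ~x2) & x4) | x4) & (x4 | ~x3)) | ~~x2)
= (~((x2 | ~x2) & x4) | x4) & (x4 | ~x3) & ~x2
= (~x4 | x4) & (x4 | ~x3) & ~x2
= (x4 | ~x3) & ~x2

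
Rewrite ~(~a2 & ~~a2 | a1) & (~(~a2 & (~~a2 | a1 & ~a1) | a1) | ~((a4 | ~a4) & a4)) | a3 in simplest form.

~a1 | a3

~(~a2 & ~~a2 | a1) & (~(~a2 & (~~a2 | a1 & ~a1) | a1) | ~((a4 | ~a4) & a4)) | a3
= ~(~a2 & ~~a2 | a1) & (~(~a2 & ~~a2 | a1) | ~((a4 | ~a4) & a4)) | a3   — complement / identity
= ~(~a2 & ~~a2 | a1) & (~(~a2 & ~~a2 | a1) | ~a4) | a3   — complement / identity
= ~(~a2 & ~~a2 | a1) | a3   — absorption
= ~(~a2 & a2 | a1) | a3   — double negation
= ~a1 | a3   — complement / identity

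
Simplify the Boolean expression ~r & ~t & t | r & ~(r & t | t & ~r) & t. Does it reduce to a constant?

0

~r & ~t & t | r & ~(r & t | t & ~r) & t
= ~r & ~t & t | r & ~t & t   — distribution
= ~t & t   — distribution
= 0   — complement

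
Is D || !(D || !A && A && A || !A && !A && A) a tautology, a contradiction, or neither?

tautology

D || !(D || !A && A && A || !A && !A && A)
= D || !(D || !A && A)   (distribution)
= D || !D   (complement / identity)
= true   (complement)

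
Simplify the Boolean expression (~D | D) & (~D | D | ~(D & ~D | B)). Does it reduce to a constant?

(~D | D) & (~D | D | ~(D & ~D | B))
= (~D | D) & (~D | D | ~B)
= ~D | D
= 1

1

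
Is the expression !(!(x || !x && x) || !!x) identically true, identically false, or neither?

!(!(x || !x && x) || !!x)
= (x || !x && x) && !x   [De Morgan]
= x && !x   [complement / identity]
= false   [complement]

identically false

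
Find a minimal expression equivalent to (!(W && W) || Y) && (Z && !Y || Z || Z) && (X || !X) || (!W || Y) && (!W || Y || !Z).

(!(W && W) || Y) && (Z && !Y || Z || Z) && (X || !X) || (!W || Y) && (!W || Y || !Z)
= (!(W && W) || Y) && (Z || Z) && (X || !X) || (!W || Y) && (!W || Y || !Z)   — absorption
= (!(W && W) || Y) && (Z || Z) && (X || !X) || !W || Y   — absorption
= (!(W && W) || Y) && (Z || Z) || !W || Y   — complement / identity
= (!(W && W) || Y) && Z || !W || Y   — idempotence
= (!W || Y) && Z || !W || Y   — idempotence
= !W || Y   — absorption

!W || Y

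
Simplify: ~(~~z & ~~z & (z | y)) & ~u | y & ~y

~(~~z & ~~z & (z | y)) & ~u | y & ~y
= ~(~~z & (z | y)) & ~u | y & ~y   — idempotence
= ~(z & (z | y)) & ~u | y & ~y   — double negation
= ~z & ~u | y & ~y   — absorption
= ~z & ~u   — complement / identity

~z & ~u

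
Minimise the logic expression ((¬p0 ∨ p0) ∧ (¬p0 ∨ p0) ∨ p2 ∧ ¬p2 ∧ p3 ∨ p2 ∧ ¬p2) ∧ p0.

p0

((¬p0 ∨ p0) ∧ (¬p0 ∨ p0) ∨ p2 ∧ ¬p2 ∧ p3 ∨ p2 ∧ ¬p2) ∧ p0
= ((¬p0 ∨ p0) ∧ (¬p0 ∨ p0) ∨ p2 ∧ ¬p2) ∧ p0   [absorption]
= (¬p0 ∨ p0) ∧ (¬p0 ∨ p0) ∧ p0   [complement / identity]
= (¬p0 ∨ p0) ∧ p0   [idempotence]
= p0   [complement / identity]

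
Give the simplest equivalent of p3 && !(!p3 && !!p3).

p3 && !(!p3 && !!p3)
= p3 && (p3 || !p3)   — De Morgan
= p3   — complement / identity

p3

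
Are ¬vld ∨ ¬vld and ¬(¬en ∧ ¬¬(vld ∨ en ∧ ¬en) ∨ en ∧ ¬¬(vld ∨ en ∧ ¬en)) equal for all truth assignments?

E1: ¬vld ∨ ¬vld
    = ¬vld   [idempotence]
E2: ¬(¬en ∧ ¬¬(vld ∨ en ∧ ¬en) ∨ en ∧ ¬¬(vld ∨ en ∧ ¬en))
    = ¬¬¬(vld ∨ en ∧ ¬en)   [distribution]
    = ¬(vld ∨ en ∧ ¬en)   [double negation]
    = ¬vld   [complement / identity]
Both reduce to ¬vld, so they are equivalent.

Yes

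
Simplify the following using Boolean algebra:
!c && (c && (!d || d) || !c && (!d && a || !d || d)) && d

!c && d

!c && (c && (!d || d) || !c && (!d && a || !d || d)) && d
= !c && (c && (!d || d) || !c && (!d || d)) && d
= !c && (!d || d) && d
= !c && d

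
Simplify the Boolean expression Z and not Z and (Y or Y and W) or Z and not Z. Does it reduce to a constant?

False

Z and not Z and (Y or Y and W) or Z and not Z
= Z and not Z and Y or Z and not Z   (absorption)
= Z and not Z   (absorption)
= False   (complement)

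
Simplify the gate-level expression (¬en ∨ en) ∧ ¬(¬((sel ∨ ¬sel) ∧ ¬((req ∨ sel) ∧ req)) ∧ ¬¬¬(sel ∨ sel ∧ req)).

¬req ∨ sel

(¬en ∨ en) ∧ ¬(¬((sel ∨ ¬sel) ∧ ¬((req ∨ sel) ∧ req)) ∧ ¬¬¬(sel ∨ sel ∧ req))
= (¬en ∨ en) ∧ ((sel ∨ ¬sel) ∧ ¬((req ∨ sel) ∧ req) ∨ ¬¬(sel ∨ sel ∧ req))   [De Morgan]
= (¬en ∨ en) ∧ ((sel ∨ ¬sel) ∧ ¬((req ∨ sel) ∧ req) ∨ ¬¬sel)   [absorption]
= (¬en ∨ en) ∧ (¬((req ∨ sel) ∧ req) ∨ ¬¬sel)   [complement / identity]
= (¬en ∨ en) ∧ (¬req ∨ ¬¬sel)   [absorption]
= (¬en ∨ en) ∧ (¬req ∨ sel)   [double negation]
= ¬req ∨ sel   [complement / identity]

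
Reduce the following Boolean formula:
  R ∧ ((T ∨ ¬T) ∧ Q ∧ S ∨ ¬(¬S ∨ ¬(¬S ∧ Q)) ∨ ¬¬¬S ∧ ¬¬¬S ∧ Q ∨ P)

R ∧ ((T ∨ ¬T) ∧ Q ∧ S ∨ ¬(¬S ∨ ¬(¬S ∧ Q)) ∨ ¬¬¬S ∧ ¬¬¬S ∧ Q ∨ P)
= R ∧ ((T ∨ ¬T) ∧ Q ∧ S ∨ S ∧ ¬S ∧ Q ∨ ¬¬¬S ∧ ¬¬¬S ∧ Q ∨ P)   — De Morgan
= R ∧ ((T ∨ ¬T) ∧ Q ∧ S ∨ S ∧ ¬S ∧ Q ∨ ¬S ∧ ¬¬¬S ∧ Q ∨ P)   — double negation
= R ∧ (Q ∧ S ∨ S ∧ ¬S ∧ Q ∨ ¬S ∧ ¬¬¬S ∧ Q ∨ P)   — complement / identity
= R ∧ (Q ∧ S ∨ S ∧ ¬S ∧ Q ∨ ¬S ∧ ¬S ∧ Q ∨ P)   — double negation
= R ∧ (Q ∧ S ∨ ¬S ∧ Q ∨ P)   — distribution
= R ∧ (Q ∨ P)   — distribution

R ∧ (Q ∨ P)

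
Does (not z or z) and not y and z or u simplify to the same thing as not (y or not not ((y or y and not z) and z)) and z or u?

E1: (not z or z) and not y and z or u
    = not y and z or u
E2: not (y or not not ((y or y and not z) and z)) and z or u
    = not (y or (y or y and not z) and z) and z or u
    = not (y or y and z) and z or u
    = not y and z or u
Both reduce to not y and z or u, so they are equivalent.

Yes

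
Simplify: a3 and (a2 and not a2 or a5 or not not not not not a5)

a3

a3 and (a2 and not a2 or a5 or not not not not not a5)
= a3 and (a2 and not a2 or a5 or not not not a5)   [double negation]
= a3 and (a5 or not not not a5)   [complement / identity]
= a3 and (a5 or not a5)   [double negation]
= a3   [complement / identity]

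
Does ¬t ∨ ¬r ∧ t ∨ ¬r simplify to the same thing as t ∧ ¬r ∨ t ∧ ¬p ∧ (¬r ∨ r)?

No

E1: ¬t ∨ ¬r ∧ t ∨ ¬r
    = ¬t ∨ ¬r   — absorption
E2: t ∧ ¬r ∨ t ∧ ¬p ∧ (¬r ∨ r)
    = t ∧ ¬r ∨ t ∧ ¬p   — complement / identity
    = t ∧ (¬r ∨ ¬p)   — distribution
These differ: at p=1, r=0, t=0, E1 = 1 but E2 = 0.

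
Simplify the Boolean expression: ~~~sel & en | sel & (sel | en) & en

~~~sel & en | sel & (sel | en) & en
= ~~~sel & en | sel & en   [absorption]
= ~sel & en | sel & en   [double negation]
= en   [distribution]

en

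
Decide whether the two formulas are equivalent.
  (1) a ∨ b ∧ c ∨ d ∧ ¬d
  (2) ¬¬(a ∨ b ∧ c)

Yes

E1: a ∨ b ∧ c ∨ d ∧ ¬d
    = a ∨ b ∧ c
E2: ¬¬(a ∨ b ∧ c)
    = a ∨ b ∧ c
Both reduce to a ∨ b ∧ c, so they are equivalent.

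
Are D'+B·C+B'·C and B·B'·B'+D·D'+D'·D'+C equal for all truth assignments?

Yes

E1: D'+B·C+B'·C
    = D'+C   — distribution
E2: B·B'·B'+D·D'+D'·D'+C
    = B·B'+D·D'+D'·D'+C   — idempotence
    = B·B'+D'+C   — distribution
    = D'+C   — complement / identity
Both reduce to D'+C, so they are equivalent.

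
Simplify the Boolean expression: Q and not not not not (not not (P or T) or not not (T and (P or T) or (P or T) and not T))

Q and not not not not (not not (P or T) or not not (T and (P or T) or (P or T) and not T))
= Q and not not (not not (P or T) or not not (T and (P or T) or (P or T) and not T))   [double negation]
= Q and not not (not not (P or T) or not not (P or T))   [distribution]
= Q and not not not not (P or T)   [idempotence]
= Q and not not (P or T)   [double negation]
= Q and (P or T)   [double negation]

Q and (P or T)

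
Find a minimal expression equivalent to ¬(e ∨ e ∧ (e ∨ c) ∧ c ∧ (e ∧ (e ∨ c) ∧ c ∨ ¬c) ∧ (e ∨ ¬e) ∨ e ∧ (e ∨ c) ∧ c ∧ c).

¬e

¬(e ∨ e ∧ (e ∨ c) ∧ c ∧ (e ∧ (e ∨ c) ∧ c ∨ ¬c) ∧ (e ∨ ¬e) ∨ e ∧ (e ∨ c) ∧ c ∧ c)
= ¬(e ∨ e ∧ (e ∨ c) ∧ c ∧ (e ∨ ¬e) ∨ e ∧ (e ∨ c) ∧ c ∧ c)   (absorption)
= ¬(e ∨ e ∧ (e ∨ c) ∧ c ∨ e ∧ (e ∨ c) ∧ c ∧ c)   (complement / identity)
= ¬(e ∨ e ∧ (e ∨ c) ∧ c)   (absorption)
= ¬(e ∨ e ∧ c)   (absorption)
= ¬e   (absorption)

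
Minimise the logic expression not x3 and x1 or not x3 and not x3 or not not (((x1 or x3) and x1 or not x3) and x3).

not x3 and x1 or not x3 and not x3 or not not (((x1 or x3) and x1 or not x3) and x3)
= not x3 and x1 or not x3 and not x3 or not not ((x1 or not x3) and x3)   [absorption]
= not x3 and (x1 or not x3) or not not ((x1 or not x3) and x3)   [distribution]
= not x3 and (x1 or not x3) or (x1 or not x3) and x3   [double negation]
= x1 or not x3   [distribution]

x1 or not x3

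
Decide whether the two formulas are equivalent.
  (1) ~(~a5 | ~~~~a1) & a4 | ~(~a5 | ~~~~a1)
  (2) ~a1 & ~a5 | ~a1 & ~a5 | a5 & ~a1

E1: ~(~a5 | ~~~~a1) & a4 | ~(~a5 | ~~~~a1)
    = ~(~a5 | ~~~~a1)   — absorption
    = a5 & ~~~a1   — De Morgan
    = a5 & ~a1   — double negation
E2: ~a1 & ~a5 | ~a1 & ~a5 | a5 & ~a1
    = ~a1 & ~a5 | a5 & ~a1   — idempotence
    = ~a1   — distribution
These differ: at a1=0, a4=1, a5=0, E1 = 0 but E2 = 1.

No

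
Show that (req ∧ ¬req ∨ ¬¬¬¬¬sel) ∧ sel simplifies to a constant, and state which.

False

(req ∧ ¬req ∨ ¬¬¬¬¬sel) ∧ sel
= ¬¬¬¬¬sel ∧ sel
= ¬¬¬sel ∧ sel
= ¬sel ∧ sel
= False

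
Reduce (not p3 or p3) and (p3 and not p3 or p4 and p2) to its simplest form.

(not p3 or p3) and (p3 and not p3 or p4 and p2)
= (not p3 or p3) and p4 and p2   [complement / identity]
= p4 and p2   [complement / identity]

p4 and p2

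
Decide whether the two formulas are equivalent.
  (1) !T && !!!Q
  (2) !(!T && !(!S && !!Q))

E1: !T && !!!Q
    = !T && !Q
E2: !(!T && !(!S && !!Q))
    = T || !S && !!Q
    = T || !S && Q
These differ: at Q=0, S=0, T=1, E1 = 0 but E2 = 1.

No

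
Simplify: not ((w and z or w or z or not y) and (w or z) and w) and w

False

not ((w and z or w or z or not y) and (w or z) and w) and w
= not ((w or z or not y) and (w or z) and w) and w   (absorption)
= not ((w or z) and w) and w   (absorption)
= not w and w   (absorption)
= False   (complement)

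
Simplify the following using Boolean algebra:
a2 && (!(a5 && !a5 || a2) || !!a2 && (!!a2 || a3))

a2

a2 && (!(a5 && !a5 || a2) || !!a2 && (!!a2 || a3))
= a2 && (!(a5 && !a5 || a2) || !!a2)   (absorption)
= a2 && (!a2 || !!a2)   (complement / identity)
= a2 && (!a2 || a2)   (double negation)
= a2   (complement / identity)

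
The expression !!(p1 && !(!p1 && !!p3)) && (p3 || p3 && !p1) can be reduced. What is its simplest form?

!!(p1 && !(!p1 && !!p3)) && (p3 || p3 && !p1)
= !!(p1 && (p1 || !p3)) && (p3 || p3 && !p1)
= !!(p1 && (p1 || !p3)) && p3
= !!p1 && p3
= p1 && p3

p1 && p3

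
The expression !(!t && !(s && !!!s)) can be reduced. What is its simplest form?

t

!(!t && !(s && !!!s))
= t || s && !!!s   — De Morgan
= t || s && !s   — double negation
= t   — complement / identity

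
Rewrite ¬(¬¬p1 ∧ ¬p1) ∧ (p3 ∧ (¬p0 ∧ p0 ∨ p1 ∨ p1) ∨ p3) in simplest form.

¬(¬¬p1 ∧ ¬p1) ∧ (p3 ∧ (¬p0 ∧ p0 ∨ p1 ∨ p1) ∨ p3)
= (¬p1 ∨ p1) ∧ (p3 ∧ (¬p0 ∧ p0 ∨ p1 ∨ p1) ∨ p3)   [De Morgan]
= p3 ∧ (¬p0 ∧ p0 ∨ p1 ∨ p1) ∨ p3   [complement / identity]
= p3 ∧ (p1 ∨ p1) ∨ p3   [complement / identity]
= p3 ∧ p1 ∨ p3   [idempotence]
= p3   [absorption]

p3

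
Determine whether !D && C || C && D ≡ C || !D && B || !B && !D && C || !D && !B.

E1: !D && C || C && D
    = C   — distribution
E2: C || !D && B || !B && !D && C || !D && !B
    = C || !D && B || !B && (!D && C || !D)   — distribution
    = C || !D && B || !B && !D   — absorption
    = C || !D   — distribution
These differ: at B=0, C=0, D=0, E1 = 0 but E2 = 1.

No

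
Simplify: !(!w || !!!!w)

false

!(!w || !!!!w)
= !(!w || !!w)   [double negation]
= w && !w   [De Morgan]
= false   [complement]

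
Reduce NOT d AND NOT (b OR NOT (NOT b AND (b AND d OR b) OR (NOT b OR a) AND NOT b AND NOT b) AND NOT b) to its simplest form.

NOT d AND NOT (b OR NOT (NOT b AND (b AND d OR b) OR (NOT b OR a) AND NOT b AND NOT b) AND NOT b)
= NOT d AND NOT (b OR NOT (NOT b AND (b AND d OR b) OR NOT b AND NOT b) AND NOT b)   (absorption)
= NOT d AND NOT (b OR NOT (NOT b AND b OR NOT b AND NOT b) AND NOT b)   (absorption)
= NOT d AND NOT (b OR NOT NOT b AND NOT b)   (distribution)
= NOT d AND NOT (b OR b AND NOT b)   (double negation)
= NOT d AND NOT b   (complement / identity)

NOT d AND NOT b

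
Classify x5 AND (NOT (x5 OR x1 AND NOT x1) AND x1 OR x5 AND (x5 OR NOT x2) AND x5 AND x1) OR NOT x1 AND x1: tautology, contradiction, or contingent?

x5 AND (NOT (x5 OR x1 AND NOT x1) AND x1 OR x5 AND (x5 OR NOT x2) AND x5 AND x1) OR NOT x1 AND x1
= x5 AND (NOT x5 AND x1 OR x5 AND (x5 OR NOT x2) AND x5 AND x1) OR NOT x1 AND x1   (complement / identity)
= x5 AND (NOT x5 AND x1 OR x5 AND x5 AND x1) OR NOT x1 AND x1   (absorption)
= x5 AND (NOT x5 AND x1 OR x5 AND x5 AND x1)   (complement / identity)
= x5 AND (NOT x5 AND x1 OR x5 AND x1)   (idempotence)
= x5 AND x1   (distribution)
This depends on x1, x5, so it is not a constant.

contingent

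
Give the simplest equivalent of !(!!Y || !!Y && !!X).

!Y

!(!!Y || !!Y && !!X)
= !(!!Y || !!Y && X)   [double negation]
= !!!Y   [absorption]
= !Y   [double negation]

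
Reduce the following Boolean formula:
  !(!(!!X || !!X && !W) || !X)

!(!(!!X || !!X && !W) || !X)
= !(!!!X || !X)   [absorption]
= !(!X || !X)   [double negation]
= X && X   [De Morgan]
= X   [idempotence]

X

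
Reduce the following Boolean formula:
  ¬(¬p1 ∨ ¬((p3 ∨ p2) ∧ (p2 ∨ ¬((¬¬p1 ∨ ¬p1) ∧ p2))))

¬(¬p1 ∨ ¬((p3 ∨ p2) ∧ (p2 ∨ ¬((¬¬p1 ∨ ¬p1) ∧ p2))))
= ¬(¬p1 ∨ ¬((p3 ∨ p2) ∧ (p2 ∨ ¬((p1 ∨ ¬p1) ∧ p2))))   (double negation)
= ¬(¬p1 ∨ ¬((p3 ∨ p2) ∧ (p2 ∨ ¬p2)))   (complement / identity)
= p1 ∧ (p3 ∨ p2) ∧ (p2 ∨ ¬p2)   (De Morgan)
= p1 ∧ (p3 ∨ p2)   (complement / identity)

p1 ∧ (p3 ∨ p2)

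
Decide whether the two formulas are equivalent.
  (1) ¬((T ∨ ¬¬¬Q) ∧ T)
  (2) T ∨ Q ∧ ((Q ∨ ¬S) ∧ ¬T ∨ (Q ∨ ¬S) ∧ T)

E1: ¬((T ∨ ¬¬¬Q) ∧ T)
    = ¬((T ∨ ¬Q) ∧ T)   — double negation
    = ¬T   — absorption
E2: T ∨ Q ∧ ((Q ∨ ¬S) ∧ ¬T ∨ (Q ∨ ¬S) ∧ T)
    = T ∨ Q ∧ (Q ∨ ¬S)   — distribution
    = T ∨ Q   — absorption
These differ: at Q=0, S=1, T=1, E1 = 0 but E2 = 1.

No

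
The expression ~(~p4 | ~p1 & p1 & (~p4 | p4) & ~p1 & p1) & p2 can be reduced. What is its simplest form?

p4 & p2

~(~p4 | ~p1 & p1 & (~p4 | p4) & ~p1 & p1) & p2
= ~(~p4 | ~p1 & p1 & ~p1 & p1) & p2   (complement / identity)
= ~(~p4 | ~p1 & p1) & p2   (idempotence)
= ~~p4 & p2   (complement / identity)
= p4 & p2   (double negation)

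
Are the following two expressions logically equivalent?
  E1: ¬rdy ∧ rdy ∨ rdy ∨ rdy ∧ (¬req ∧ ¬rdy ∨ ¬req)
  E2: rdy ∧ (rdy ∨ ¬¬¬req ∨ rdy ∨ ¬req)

E1: ¬rdy ∧ rdy ∨ rdy ∨ rdy ∧ (¬req ∧ ¬rdy ∨ ¬req)
    = rdy ∨ rdy ∧ (¬req ∧ ¬rdy ∨ ¬req)   — complement / identity
    = rdy ∨ rdy ∧ ¬req   — absorption
    = rdy   — absorption
E2: rdy ∧ (rdy ∨ ¬¬¬req ∨ rdy ∨ ¬req)
    = rdy ∧ (rdy ∨ ¬req ∨ rdy ∨ ¬req)   — double negation
    = rdy ∧ (rdy ∨ ¬req)   — idempotence
    = rdy   — absorption
Both reduce to rdy, so they are equivalent.

Yes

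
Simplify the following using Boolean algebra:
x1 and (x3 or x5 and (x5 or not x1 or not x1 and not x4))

x1 and (x3 or x5)

x1 and (x3 or x5 and (x5 or not x1 or not x1 and not x4))
= x1 and (x3 or x5 and (x5 or not x1))
= x1 and (x3 or x5)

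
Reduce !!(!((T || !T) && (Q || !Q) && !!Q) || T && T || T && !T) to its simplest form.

!Q || T

!!(!((T || !T) && (Q || !Q) && !!Q) || T && T || T && !T)
= !!(!((T || !T) && (Q || !Q) && !!Q) || T)   (distribution)
= !((T || !T) && (Q || !Q) && !!Q) || T   (double negation)
= !((T || !T) && (Q || !Q) && Q) || T   (double negation)
= !((Q || !Q) && Q) || T   (complement / identity)
= !Q || T   (complement / identity)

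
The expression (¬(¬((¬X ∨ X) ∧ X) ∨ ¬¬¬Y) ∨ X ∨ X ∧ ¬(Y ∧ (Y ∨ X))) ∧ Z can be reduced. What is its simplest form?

(¬(¬((¬X ∨ X) ∧ X) ∨ ¬¬¬Y) ∨ X ∨ X ∧ ¬(Y ∧ (Y ∨ X))) ∧ Z
= (¬(¬X ∨ ¬¬¬Y) ∨ X ∨ X ∧ ¬(Y ∧ (Y ∨ X))) ∧ Z   [complement / identity]
= (X ∧ ¬¬Y ∨ X ∨ X ∧ ¬(Y ∧ (Y ∨ X))) ∧ Z   [De Morgan]
= (X ∧ ¬¬Y ∨ X ∨ X ∧ ¬Y) ∧ Z   [absorption]
= (X ∧ ¬¬Y ∨ X) ∧ Z   [absorption]
= (X ∧ Y ∨ X) ∧ Z   [double negation]
= X ∧ Z   [absorption]

X ∧ Z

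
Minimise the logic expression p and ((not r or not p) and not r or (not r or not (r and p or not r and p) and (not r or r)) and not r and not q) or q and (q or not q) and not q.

p and not r

p and ((not r or not p) and not r or (not r or not (r and p or not r and p) and (not r or r)) and not r and not q) or q and (q or not q) and not q
= p and ((not r or not p) and not r or (not r or not p and (not r or r)) and not r and not q) or q and (q or not q) and not q
= p and ((not r or not p) and not r or (not r or not p) and not r and not q) or q and (q or not q) and not q
= p and (not r or not p) and not r or q and (q or not q) and not q
= p and not r or q and (q or not q) and not q
= p and not r or q and not q
= p and not r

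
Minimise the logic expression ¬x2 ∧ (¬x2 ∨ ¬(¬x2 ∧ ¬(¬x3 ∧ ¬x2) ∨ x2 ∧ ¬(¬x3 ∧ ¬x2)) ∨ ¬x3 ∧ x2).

¬x2 ∧ (¬x2 ∨ ¬(¬x2 ∧ ¬(¬x3 ∧ ¬x2) ∨ x2 ∧ ¬(¬x3 ∧ ¬x2)) ∨ ¬x3 ∧ x2)
= ¬x2 ∧ (¬x2 ∨ ¬¬(¬x3 ∧ ¬x2) ∨ ¬x3 ∧ x2)   — distribution
= ¬x2 ∧ (¬x2 ∨ ¬x3 ∧ ¬x2 ∨ ¬x3 ∧ x2)   — double negation
= ¬x2 ∧ (¬x2 ∨ ¬x3)   — distribution
= ¬x2   — absorption

¬x2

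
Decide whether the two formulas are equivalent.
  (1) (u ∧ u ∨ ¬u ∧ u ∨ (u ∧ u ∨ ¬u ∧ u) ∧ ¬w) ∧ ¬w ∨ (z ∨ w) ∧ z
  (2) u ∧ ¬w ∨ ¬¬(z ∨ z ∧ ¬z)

Yes

E1: (u ∧ u ∨ ¬u ∧ u ∨ (u ∧ u ∨ ¬u ∧ u) ∧ ¬w) ∧ ¬w ∨ (z ∨ w) ∧ z
    = (u ∧ u ∨ ¬u ∧ u ∨ (u ∧ u ∨ ¬u ∧ u) ∧ ¬w) ∧ ¬w ∨ z
    = (u ∧ u ∨ ¬u ∧ u) ∧ ¬w ∨ z
    = u ∧ ¬w ∨ z
E2: u ∧ ¬w ∨ ¬¬(z ∨ z ∧ ¬z)
    = u ∧ ¬w ∨ ¬¬z
    = u ∧ ¬w ∨ z
Both reduce to u ∧ ¬w ∨ z, so they are equivalent.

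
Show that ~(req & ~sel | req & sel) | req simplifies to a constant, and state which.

~(req & ~sel | req & sel) | req
= ~req | req
= 1

1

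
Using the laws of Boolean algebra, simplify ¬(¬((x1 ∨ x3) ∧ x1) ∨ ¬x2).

¬(¬((x1 ∨ x3) ∧ x1) ∨ ¬x2)
= ¬(¬x1 ∨ ¬x2)   (absorption)
= x1 ∧ x2   (De Morgan)

x1 ∧ x2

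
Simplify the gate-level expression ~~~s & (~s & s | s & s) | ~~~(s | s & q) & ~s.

~~~s & (~s & s | s & s) | ~~~(s | s & q) & ~s
= ~~~s & s | ~~~(s | s & q) & ~s   [distribution]
= ~~~s & s | ~~~s & ~s   [absorption]
= ~~~s   [distribution]
= ~s   [double negation]

~s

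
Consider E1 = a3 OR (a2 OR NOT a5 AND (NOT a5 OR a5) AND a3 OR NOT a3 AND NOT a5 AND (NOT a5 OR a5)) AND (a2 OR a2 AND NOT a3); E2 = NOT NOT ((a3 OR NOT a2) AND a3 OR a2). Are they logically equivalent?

Yes

E1: a3 OR (a2 OR NOT a5 AND (NOT a5 OR a5) AND a3 OR NOT a3 AND NOT a5 AND (NOT a5 OR a5)) AND (a2 OR a2 AND NOT a3)
    = a3 OR (a2 OR NOT a5 AND (NOT a5 OR a5)) AND (a2 OR a2 AND NOT a3)   (distribution)
    = a3 OR (a2 OR NOT a5) AND (a2 OR a2 AND NOT a3)   (complement / identity)
    = a3 OR (a2 OR NOT a5) AND a2   (absorption)
    = a3 OR a2   (absorption)
E2: NOT NOT ((a3 OR NOT a2) AND a3 OR a2)
    = NOT NOT (a3 OR a2)   (absorption)
    = a3 OR a2   (double negation)
Both reduce to a3 OR a2, so they are equivalent.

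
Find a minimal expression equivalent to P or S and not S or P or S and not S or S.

P or S

P or S and not S or P or S and not S or S
= P or S and not S or S   [idempotence]
= P or S   [complement / identity]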